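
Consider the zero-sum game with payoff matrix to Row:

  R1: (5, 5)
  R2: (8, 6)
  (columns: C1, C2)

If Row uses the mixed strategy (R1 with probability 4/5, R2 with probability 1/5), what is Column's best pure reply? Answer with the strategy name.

If Column plays C1, Row's expected payoff is (4/5)·5 + (1/5)·8 = 28/5.
If Column plays C2, Row's expected payoff is (4/5)·5 + (1/5)·6 = 26/5.
Column minimizes Row's payoff; the smallest is 26/5, so the best response is C2.

C2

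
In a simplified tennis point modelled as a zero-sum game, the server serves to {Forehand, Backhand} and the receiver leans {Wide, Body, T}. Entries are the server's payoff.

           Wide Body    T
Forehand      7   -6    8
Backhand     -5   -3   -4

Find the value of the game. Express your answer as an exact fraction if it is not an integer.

Row minima: Forehand → -6, Backhand → -5; maximin = -5.
Column maxima: Wide → 7, Body → -3, T → 8; minimax = -3.
-5 ≠ -3, so there is no saddle point; optimal play is mixed.
T is strictly dominated by Wide (it gives the server strictly more in every row), so the receiver never plays it.
On the remaining 2×2 (Forehand, Backhand vs Wide, Body):
Let the server play Forehand with probability p. Expected payoff against Wide: 7p + (-5)(1−p) = 12p − 5; against Body: (-6)p + (-3)(1−p) = −3p − 3.
Setting these equal: 12p − 5 = −3p − 3 ⇒ 15p = 2 ⇒ p = 2/15, and the value is (12)·(2/15) − 5 = -17/5.
For the receiver: with q = P(Wide), equating Forehand's and Backhand's payoffs gives 13q − 6 = −2q − 3 ⇒ q = 1/5.

-17/5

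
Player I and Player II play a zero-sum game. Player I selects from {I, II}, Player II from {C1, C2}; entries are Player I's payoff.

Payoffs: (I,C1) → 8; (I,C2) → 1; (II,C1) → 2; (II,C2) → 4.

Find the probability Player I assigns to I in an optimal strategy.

2/9

Row minima: I → 1, II → 2; maximin = 2.
Column maxima: C1 → 8, C2 → 4; minimax = 4.
2 ≠ 4, so there is no saddle point; optimal play is mixed.
Let Player I play I with probability p. Expected payoff against C1: 8p + 2(1−p) = 6p + 2; against C2: 1p + 4(1−p) = −3p + 4.
Setting these equal: 6p + 2 = −3p + 4 ⇒ 9p = 2 ⇒ p = 2/9, and the value is (6)·(2/9) + 2 = 10/3.
For Player II: with q = P(C1), equating I's and II's payoffs gives 7q + 1 = −2q + 4 ⇒ q = 1/3.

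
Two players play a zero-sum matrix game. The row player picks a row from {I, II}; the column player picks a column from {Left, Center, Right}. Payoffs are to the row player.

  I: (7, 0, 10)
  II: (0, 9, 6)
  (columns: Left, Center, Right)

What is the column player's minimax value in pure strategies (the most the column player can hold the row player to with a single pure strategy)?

Column maxima: Left → 7, Center → 9, Right → 10.
The smallest of these is 7.

7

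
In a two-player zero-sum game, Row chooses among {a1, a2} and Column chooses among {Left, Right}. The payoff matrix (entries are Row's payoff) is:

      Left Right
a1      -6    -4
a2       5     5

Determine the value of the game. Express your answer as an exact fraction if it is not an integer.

5

Row minima: a1 → -6, a2 → 5; maximin = 5.
Column maxima: Left → 5, Right → 5; minimax = 5.
Since maximin = minimax = 5, there is a saddle point and the value is 5.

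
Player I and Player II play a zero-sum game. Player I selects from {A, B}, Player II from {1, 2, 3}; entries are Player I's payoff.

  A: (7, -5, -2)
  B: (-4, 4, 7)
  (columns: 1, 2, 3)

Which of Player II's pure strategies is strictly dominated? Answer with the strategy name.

3

2 holds Player I's payoff strictly below 3 in every row: -5 < -2, 4 < 7.
So 3 is strictly dominated for Player II.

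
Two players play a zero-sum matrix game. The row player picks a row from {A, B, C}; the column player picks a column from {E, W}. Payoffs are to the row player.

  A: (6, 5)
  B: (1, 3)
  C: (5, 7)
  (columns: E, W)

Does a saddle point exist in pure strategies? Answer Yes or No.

Row minima: A → 5, B → 1, C → 5; maximin = 5.
Column maxima: E → 6, W → 7; minimax = 6.
5 ≠ 6, so no pure-strategy equilibrium exists.

No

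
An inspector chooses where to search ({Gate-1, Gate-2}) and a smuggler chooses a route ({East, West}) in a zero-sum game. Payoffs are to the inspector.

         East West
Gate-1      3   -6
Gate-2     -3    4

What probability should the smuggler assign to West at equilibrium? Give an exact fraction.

3/8

Row minima: Gate-1 → -6, Gate-2 → -3; maximin = -3.
Column maxima: East → 3, West → 4; minimax = 3.
-3 ≠ 3, so there is no saddle point; optimal play is mixed.
Let the inspector play Gate-1 with probability p. Expected payoff against East: 3p + (-3)(1−p) = 6p − 3; against West: (-6)p + 4(1−p) = −10p + 4.
Setting these equal: 6p − 3 = −10p + 4 ⇒ 16p = 7 ⇒ p = 7/16, and the value is (6)·(7/16) − 3 = -3/8.
For the smuggler: with q = P(East), equating Gate-1's and Gate-2's payoffs gives 9q − 6 = −7q + 4 ⇒ q = 5/8.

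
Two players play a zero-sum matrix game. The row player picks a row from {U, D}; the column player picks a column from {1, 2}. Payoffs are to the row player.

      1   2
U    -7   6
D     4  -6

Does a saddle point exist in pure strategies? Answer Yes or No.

No

Row minima: U → -7, D → -6; maximin = -6.
Column maxima: 1 → 4, 2 → 6; minimax = 4.
-6 ≠ 4, so no pure-strategy equilibrium exists.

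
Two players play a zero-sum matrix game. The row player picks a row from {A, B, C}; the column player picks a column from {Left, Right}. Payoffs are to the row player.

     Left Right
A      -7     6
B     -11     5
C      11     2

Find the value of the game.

Row minima: A → -7, B → -11, C → 2; maximin = 2.
Column maxima: Left → 11, Right → 6; minimax = 6.
2 ≠ 6, so there is no saddle point; optimal play is mixed.
B is strictly dominated by A, so the row player never plays it.
On the remaining 2×2 (A, C vs Left, Right):
Let the row player play A with probability p. Expected payoff against Left: (-7)p + 11(1−p) = −18p + 11; against Right: 6p + 2(1−p) = 4p + 2.
Setting these equal: −18p + 11 = 4p + 2 ⇒ −22p = -9 ⇒ p = 9/22, and the value is (-18)·(9/22) + 11 = 40/11.
For the column player: with q = P(Left), equating A's and C's payoffs gives −13q + 6 = 9q + 2 ⇒ q = 2/11.

40/11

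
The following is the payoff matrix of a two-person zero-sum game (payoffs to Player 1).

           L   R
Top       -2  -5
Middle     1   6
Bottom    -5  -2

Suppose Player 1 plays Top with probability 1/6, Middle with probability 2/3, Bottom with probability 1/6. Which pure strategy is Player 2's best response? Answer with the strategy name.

L

If Player 2 plays L, Player 1's expected payoff is (1/6)·(-2) + (2/3)·1 + (1/6)·(-5) = -1/2.
If Player 2 plays R, Player 1's expected payoff is (1/6)·(-5) + (2/3)·6 + (1/6)·(-2) = 17/6.
Player 2 minimizes Player 1's payoff; the smallest is -1/2, so the best response is L.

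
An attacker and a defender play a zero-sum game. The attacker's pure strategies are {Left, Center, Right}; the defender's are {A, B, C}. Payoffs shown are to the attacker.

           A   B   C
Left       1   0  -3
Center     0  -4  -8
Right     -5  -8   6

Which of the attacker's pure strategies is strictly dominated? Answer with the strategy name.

Left gives a strictly higher payoff than Center against every column: 1 > 0, 0 > -4, -3 > -8.
So Center is strictly dominated and the attacker never plays it.

Center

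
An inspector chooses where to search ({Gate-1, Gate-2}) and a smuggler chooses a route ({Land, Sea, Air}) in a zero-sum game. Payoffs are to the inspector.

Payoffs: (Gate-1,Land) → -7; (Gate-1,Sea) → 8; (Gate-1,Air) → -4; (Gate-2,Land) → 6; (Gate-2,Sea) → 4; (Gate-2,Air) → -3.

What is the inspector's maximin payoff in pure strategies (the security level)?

-3

Row minima: Gate-1 → -7, Gate-2 → -3.
The best of these is -3.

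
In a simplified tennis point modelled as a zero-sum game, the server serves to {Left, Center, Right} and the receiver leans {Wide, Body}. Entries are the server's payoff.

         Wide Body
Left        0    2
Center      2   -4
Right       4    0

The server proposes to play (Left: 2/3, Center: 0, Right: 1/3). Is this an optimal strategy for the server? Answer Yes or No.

Against Wide this mix gives (2/3)·0 + (1/3)·4 = 4/3.
Against Body this mix gives (2/3)·2 + (1/3)·0 = 4/3.
All of the receiver's active replies (Wide, Body) yield 4/3, and no column does worse for the server. The mix makes the receiver indifferent and guarantees 4/3, so it is optimal.

Yes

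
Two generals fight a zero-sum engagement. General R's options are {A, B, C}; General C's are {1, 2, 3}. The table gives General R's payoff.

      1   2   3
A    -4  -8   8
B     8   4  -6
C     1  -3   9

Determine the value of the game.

Row minima: A → -8, B → -6, C → -3; maximin = -3.
Column maxima: 1 → 8, 2 → 4, 3 → 9; minimax = 4.
-3 ≠ 4, so there is no saddle point; optimal play is mixed.
A is strictly dominated by C, so General R never plays it.
1 is strictly dominated by 2 (it gives General R strictly more in every row), so General C never plays it.
On the remaining 2×2 (B, C vs 2, 3):
Let General R play B with probability p. Expected payoff against 2: 4p + (-3)(1−p) = 7p − 3; against 3: (-6)p + 9(1−p) = −15p + 9.
Setting these equal: 7p − 3 = −15p + 9 ⇒ 22p = 12 ⇒ p = 6/11, and the value is (7)·(6/11) − 3 = 9/11.
For General C: with q = P(2), equating B's and C's payoffs gives 10q − 6 = −12q + 9 ⇒ q = 15/22.

9/11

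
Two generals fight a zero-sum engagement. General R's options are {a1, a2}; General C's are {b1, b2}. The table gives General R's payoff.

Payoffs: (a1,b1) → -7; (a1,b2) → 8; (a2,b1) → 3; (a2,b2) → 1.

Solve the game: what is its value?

Row minima: a1 → -7, a2 → 1; maximin = 1.
Column maxima: b1 → 3, b2 → 8; minimax = 3.
1 ≠ 3, so there is no saddle point; optimal play is mixed.
Let General R play a1 with probability p. Expected payoff against b1: (-7)p + 3(1−p) = −10p + 3; against b2: 8p + 1(1−p) = 7p + 1.
Setting these equal: −10p + 3 = 7p + 1 ⇒ −17p = -2 ⇒ p = 2/17, and the value is (-10)·(2/17) + 3 = 31/17.
For General C: with q = P(b1), equating a1's and a2's payoffs gives −15q + 8 = 2q + 1 ⇒ q = 7/17.

31/17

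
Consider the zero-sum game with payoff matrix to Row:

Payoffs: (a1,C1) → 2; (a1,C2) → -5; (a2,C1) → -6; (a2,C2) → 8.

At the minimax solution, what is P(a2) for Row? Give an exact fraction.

1/3

Row minima: a1 → -5, a2 → -6; maximin = -5.
Column maxima: C1 → 2, C2 → 8; minimax = 2.
-5 ≠ 2, so there is no saddle point; optimal play is mixed.
Let Row play a1 with probability p. Expected payoff against C1: 2p + (-6)(1−p) = 8p − 6; against C2: (-5)p + 8(1−p) = −13p + 8.
Setting these equal: 8p − 6 = −13p + 8 ⇒ 21p = 14 ⇒ p = 2/3, and the value is (8)·(2/3) − 6 = -2/3.
For Column: with q = P(C1), equating a1's and a2's payoffs gives 7q − 5 = −14q + 8 ⇒ q = 13/21.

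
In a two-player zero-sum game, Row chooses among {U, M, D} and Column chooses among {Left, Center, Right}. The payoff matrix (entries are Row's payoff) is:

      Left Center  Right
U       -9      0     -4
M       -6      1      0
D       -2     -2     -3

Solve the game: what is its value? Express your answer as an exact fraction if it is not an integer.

-18/7

Row minima: U → -9, M → -6, D → -3; maximin = -3.
Column maxima: Left → -2, Center → 1, Right → 0; minimax = -2.
-3 ≠ -2, so there is no saddle point; optimal play is mixed.
U is strictly dominated by M, so Row never plays it.
Center is strictly dominated by Right (it gives Row strictly more in every row), so Column never plays it.
On the remaining 2×2 (M, D vs Left, Right):
Let Row play M with probability p. Expected payoff against Left: (-6)p + (-2)(1−p) = −4p − 2; against Right: 0p + (-3)(1−p) = 3p − 3.
Setting these equal: −4p − 2 = 3p − 3 ⇒ −7p = -1 ⇒ p = 1/7, and the value is (-4)·(1/7) − 2 = -18/7.
For Column: with q = P(Left), equating M's and D's payoffs gives −6q = q − 3 ⇒ q = 3/7.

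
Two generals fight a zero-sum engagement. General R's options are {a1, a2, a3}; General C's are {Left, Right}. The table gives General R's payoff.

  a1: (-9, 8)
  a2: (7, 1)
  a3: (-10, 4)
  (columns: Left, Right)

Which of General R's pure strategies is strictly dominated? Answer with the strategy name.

a1 gives a strictly higher payoff than a3 against every column: -9 > -10, 8 > 4.
So a3 is strictly dominated and General R never plays it.

a3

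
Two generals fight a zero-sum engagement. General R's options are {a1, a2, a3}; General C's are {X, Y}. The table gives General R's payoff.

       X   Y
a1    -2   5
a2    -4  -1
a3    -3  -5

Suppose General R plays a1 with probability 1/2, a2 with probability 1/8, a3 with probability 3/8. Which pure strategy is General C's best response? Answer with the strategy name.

X

If General C plays X, General R's expected payoff is (1/2)·(-2) + (1/8)·(-4) + (3/8)·(-3) = -21/8.
If General C plays Y, General R's expected payoff is (1/2)·5 + (1/8)·(-1) + (3/8)·(-5) = 1/2.
General C minimizes General R's payoff; the smallest is -21/8, so the best response is X.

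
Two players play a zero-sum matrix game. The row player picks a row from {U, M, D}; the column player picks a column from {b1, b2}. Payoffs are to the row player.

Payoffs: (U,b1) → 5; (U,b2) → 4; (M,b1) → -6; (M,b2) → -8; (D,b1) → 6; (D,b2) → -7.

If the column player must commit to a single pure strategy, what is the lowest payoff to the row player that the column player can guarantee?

4

Column maxima: b1 → 6, b2 → 4.
The smallest of these is 4.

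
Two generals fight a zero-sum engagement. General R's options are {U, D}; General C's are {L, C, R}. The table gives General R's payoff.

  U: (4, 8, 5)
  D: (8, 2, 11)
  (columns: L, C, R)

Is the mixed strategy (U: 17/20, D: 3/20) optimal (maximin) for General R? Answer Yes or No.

No

Against L this mix gives (17/20)·4 + (3/20)·8 = 23/5.
Against C this mix gives (17/20)·8 + (3/20)·2 = 71/10.
Against R this mix gives (17/20)·5 + (3/20)·11 = 59/10.
General C will play L, holding General R to 23/5. Shifting weight toward the row that does better against L would raise this floor (the equalizing mix achieves 28/5 against both L and C), so the proposed strategy is not optimal.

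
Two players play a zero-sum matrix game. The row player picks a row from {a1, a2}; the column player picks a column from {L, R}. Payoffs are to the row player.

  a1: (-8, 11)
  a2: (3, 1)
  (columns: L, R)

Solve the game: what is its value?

Row minima: a1 → -8, a2 → 1; maximin = 1.
Column maxima: L → 3, R → 11; minimax = 3.
1 ≠ 3, so there is no saddle point; optimal play is mixed.
Let the row player play a1 with probability p. Expected payoff against L: (-8)p + 3(1−p) = −11p + 3; against R: 11p + 1(1−p) = 10p + 1.
Setting these equal: −11p + 3 = 10p + 1 ⇒ −21p = -2 ⇒ p = 2/21, and the value is (-11)·(2/21) + 3 = 41/21.
For the column player: with q = P(L), equating a1's and a2's payoffs gives −19q + 11 = 2q + 1 ⇒ q = 10/21.

41/21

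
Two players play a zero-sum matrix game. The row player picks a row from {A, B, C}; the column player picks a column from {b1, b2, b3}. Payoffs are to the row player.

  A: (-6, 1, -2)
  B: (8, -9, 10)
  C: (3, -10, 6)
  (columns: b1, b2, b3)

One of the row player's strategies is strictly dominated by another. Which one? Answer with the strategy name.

B gives a strictly higher payoff than C against every column: 8 > 3, -9 > -10, 10 > 6.
So C is strictly dominated and the row player never plays it.

C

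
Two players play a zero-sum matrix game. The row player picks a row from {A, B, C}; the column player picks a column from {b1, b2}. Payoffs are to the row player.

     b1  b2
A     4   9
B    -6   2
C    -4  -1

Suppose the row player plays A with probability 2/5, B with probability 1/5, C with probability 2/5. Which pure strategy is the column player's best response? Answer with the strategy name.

If the column player plays b1, the row player's expected payoff is (2/5)·4 + (1/5)·(-6) + (2/5)·(-4) = -6/5.
If the column player plays b2, the row player's expected payoff is (2/5)·9 + (1/5)·2 + (2/5)·(-1) = 18/5.
The column player minimizes the row player's payoff; the smallest is -6/5, so the best response is b1.

b1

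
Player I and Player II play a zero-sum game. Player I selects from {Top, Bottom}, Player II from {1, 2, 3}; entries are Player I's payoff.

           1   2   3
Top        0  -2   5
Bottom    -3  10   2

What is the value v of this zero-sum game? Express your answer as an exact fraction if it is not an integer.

-2/5

Row minima: Top → -2, Bottom → -3; maximin = -2.
Column maxima: 1 → 0, 2 → 10, 3 → 5; minimax = 0.
-2 ≠ 0, so there is no saddle point; optimal play is mixed.
3 is strictly dominated by 1 (it gives Player I strictly more in every row), so Player II never plays it.
On the remaining 2×2 (Top, Bottom vs 1, 2):
Let Player I play Top with probability p. Expected payoff against 1: 0p + (-3)(1−p) = 3p − 3; against 2: (-2)p + 10(1−p) = −12p + 10.
Setting these equal: 3p − 3 = −12p + 10 ⇒ 15p = 13 ⇒ p = 13/15, and the value is (3)·(13/15) − 3 = -2/5.
For Player II: with q = P(1), equating Top's and Bottom's payoffs gives 2q − 2 = −13q + 10 ⇒ q = 4/5.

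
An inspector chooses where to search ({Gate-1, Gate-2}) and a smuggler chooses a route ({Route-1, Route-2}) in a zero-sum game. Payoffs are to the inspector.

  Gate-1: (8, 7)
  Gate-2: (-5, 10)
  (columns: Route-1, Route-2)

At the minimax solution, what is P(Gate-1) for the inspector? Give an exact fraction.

Row minima: Gate-1 → 7, Gate-2 → -5; maximin = 7.
Column maxima: Route-1 → 8, Route-2 → 10; minimax = 8.
7 ≠ 8, so there is no saddle point; optimal play is mixed.
Let the inspector play Gate-1 with probability p. Expected payoff against Route-1: 8p + (-5)(1−p) = 13p − 5; against Route-2: 7p + 10(1−p) = −3p + 10.
Setting these equal: 13p − 5 = −3p + 10 ⇒ 16p = 15 ⇒ p = 15/16, and the value is (13)·(15/16) − 5 = 115/16.
For the smuggler: with q = P(Route-1), equating Gate-1's and Gate-2's payoffs gives q + 7 = −15q + 10 ⇒ q = 3/16.

15/16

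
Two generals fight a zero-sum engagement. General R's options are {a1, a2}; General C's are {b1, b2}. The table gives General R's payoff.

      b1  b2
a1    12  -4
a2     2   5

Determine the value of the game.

Row minima: a1 → -4, a2 → 2; maximin = 2.
Column maxima: b1 → 12, b2 → 5; minimax = 5.
2 ≠ 5, so there is no saddle point; optimal play is mixed.
Let General R play a1 with probability p. Expected payoff against b1: 12p + 2(1−p) = 10p + 2; against b2: (-4)p + 5(1−p) = −9p + 5.
Setting these equal: 10p + 2 = −9p + 5 ⇒ 19p = 3 ⇒ p = 3/19, and the value is (10)·(3/19) + 2 = 68/19.
For General C: with q = P(b1), equating a1's and a2's payoffs gives 16q − 4 = −3q + 5 ⇒ q = 9/19.

68/19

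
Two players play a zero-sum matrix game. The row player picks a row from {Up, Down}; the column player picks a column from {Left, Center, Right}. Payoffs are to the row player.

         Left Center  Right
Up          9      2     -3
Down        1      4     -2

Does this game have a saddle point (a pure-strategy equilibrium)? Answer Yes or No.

Row minima: Up → -3, Down → -2; maximin = -2.
Column maxima: Left → 9, Center → 4, Right → -2; minimax = -2.
maximin = minimax = -2, so a saddle point exists.

Yes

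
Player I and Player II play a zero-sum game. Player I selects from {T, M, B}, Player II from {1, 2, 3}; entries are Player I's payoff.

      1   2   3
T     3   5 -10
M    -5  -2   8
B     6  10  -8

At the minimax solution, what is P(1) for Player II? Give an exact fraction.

Row minima: T → -10, M → -5, B → -8; maximin = -5.
Column maxima: 1 → 6, 2 → 10, 3 → 8; minimax = 6.
-5 ≠ 6, so there is no saddle point; optimal play is mixed.
T is strictly dominated by B, so Player I never plays it.
2 is strictly dominated by 1 (it gives Player I strictly more in every row), so Player II never plays it.
On the remaining 2×2 (M, B vs 1, 3):
Let Player I play M with probability p. Expected payoff against 1: (-5)p + 6(1−p) = −11p + 6; against 3: 8p + (-8)(1−p) = 16p − 8.
Setting these equal: −11p + 6 = 16p − 8 ⇒ −27p = -14 ⇒ p = 14/27, and the value is (-11)·(14/27) + 6 = 8/27.
For Player II: with q = P(1), equating M's and B's payoffs gives −13q + 8 = 14q − 8 ⇒ q = 16/27.

16/27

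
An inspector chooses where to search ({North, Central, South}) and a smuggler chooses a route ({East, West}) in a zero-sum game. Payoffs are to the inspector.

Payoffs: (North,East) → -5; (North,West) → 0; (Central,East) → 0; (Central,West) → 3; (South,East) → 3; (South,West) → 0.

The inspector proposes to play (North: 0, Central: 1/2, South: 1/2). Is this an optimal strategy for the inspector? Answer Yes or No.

Yes

Against East this mix gives (1/2)·0 + (1/2)·3 = 3/2.
Against West this mix gives (1/2)·3 + (1/2)·0 = 3/2.
All of the smuggler's active replies (East, West) yield 3/2, and no column does worse for the inspector. The mix makes the smuggler indifferent and guarantees 3/2, so it is optimal.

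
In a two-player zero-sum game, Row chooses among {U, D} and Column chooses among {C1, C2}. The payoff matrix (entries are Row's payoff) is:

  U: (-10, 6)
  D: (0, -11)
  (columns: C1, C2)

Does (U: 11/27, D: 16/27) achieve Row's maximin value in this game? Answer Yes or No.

Against C1 this mix gives (11/27)·(-10) + (16/27)·0 = -110/27.
Against C2 this mix gives (11/27)·6 + (16/27)·(-11) = -110/27.
All of Column's active replies (C1, C2) yield -110/27, and no column does worse for Row. The mix makes Column indifferent and guarantees -110/27, so it is optimal.

Yes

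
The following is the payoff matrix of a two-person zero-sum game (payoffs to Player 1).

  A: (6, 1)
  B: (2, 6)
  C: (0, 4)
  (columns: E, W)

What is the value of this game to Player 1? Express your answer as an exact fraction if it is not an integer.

Row minima: A → 1, B → 2, C → 0; maximin = 2.
Column maxima: E → 6, W → 6; minimax = 6.
2 ≠ 6, so there is no saddle point; optimal play is mixed.
C is strictly dominated by B, so Player 1 never plays it.
On the remaining 2×2 (A, B vs E, W):
Let Player 1 play A with probability p. Expected payoff against E: 6p + 2(1−p) = 4p + 2; against W: 1p + 6(1−p) = −5p + 6.
Setting these equal: 4p + 2 = −5p + 6 ⇒ 9p = 4 ⇒ p = 4/9, and the value is (4)·(4/9) + 2 = 34/9.
For Player 2: with q = P(E), equating A's and B's payoffs gives 5q + 1 = −4q + 6 ⇒ q = 5/9.

34/9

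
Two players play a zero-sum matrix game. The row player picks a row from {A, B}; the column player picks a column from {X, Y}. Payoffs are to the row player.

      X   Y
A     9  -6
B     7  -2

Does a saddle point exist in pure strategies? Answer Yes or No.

Yes

Row minima: A → -6, B → -2; maximin = -2.
Column maxima: X → 9, Y → -2; minimax = -2.
maximin = minimax = -2, so a saddle point exists.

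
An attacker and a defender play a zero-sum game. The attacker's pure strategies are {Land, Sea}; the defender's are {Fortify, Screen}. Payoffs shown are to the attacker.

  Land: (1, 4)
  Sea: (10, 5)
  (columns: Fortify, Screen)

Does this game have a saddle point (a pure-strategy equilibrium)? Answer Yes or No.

Yes

Row minima: Land → 1, Sea → 5; maximin = 5.
Column maxima: Fortify → 10, Screen → 5; minimax = 5.
maximin = minimax = 5, so a saddle point exists.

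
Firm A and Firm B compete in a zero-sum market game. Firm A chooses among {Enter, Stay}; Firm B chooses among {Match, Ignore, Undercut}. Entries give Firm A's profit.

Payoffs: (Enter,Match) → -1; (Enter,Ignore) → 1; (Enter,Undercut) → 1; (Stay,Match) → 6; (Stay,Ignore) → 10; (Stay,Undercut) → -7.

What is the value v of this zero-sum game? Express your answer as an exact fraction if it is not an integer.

-1/15

Row minima: Enter → -1, Stay → -7; maximin = -1.
Column maxima: Match → 6, Ignore → 10, Undercut → 1; minimax = 1.
-1 ≠ 1, so there is no saddle point; optimal play is mixed.
Ignore is strictly dominated by Match (it gives Firm A strictly more in every row), so Firm B never plays it.
On the remaining 2×2 (Enter, Stay vs Match, Undercut):
Let Firm A play Enter with probability p. Expected payoff against Match: (-1)p + 6(1−p) = −7p + 6; against Undercut: 1p + (-7)(1−p) = 8p − 7.
Setting these equal: −7p + 6 = 8p − 7 ⇒ −15p = -13 ⇒ p = 13/15, and the value is (-7)·(13/15) + 6 = -1/15.
For Firm B: with q = P(Match), equating Enter's and Stay's payoffs gives −2q + 1 = 13q − 7 ⇒ q = 8/15.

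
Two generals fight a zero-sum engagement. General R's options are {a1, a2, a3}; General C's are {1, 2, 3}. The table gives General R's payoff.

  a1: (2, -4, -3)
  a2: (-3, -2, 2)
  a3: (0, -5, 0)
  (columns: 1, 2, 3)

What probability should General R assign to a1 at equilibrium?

Row minima: a1 → -4, a2 → -3, a3 → -5; maximin = -3.
Column maxima: 1 → 2, 2 → -2, 3 → 2; minimax = -2.
-3 ≠ -2, so there is no saddle point; optimal play is mixed.
3 is strictly dominated by 2 (it gives General R strictly more in every row), so General C never plays it.
With 3 eliminated, a3 is strictly dominated by a1 (a1 gives General R strictly more in every remaining column), so General R never plays it.
On the remaining 2×2 (a1, a2 vs 1, 2):
Let General R play a1 with probability p. Expected payoff against 1: 2p + (-3)(1−p) = 5p − 3; against 2: (-4)p + (-2)(1−p) = −2p − 2.
Setting these equal: 5p − 3 = −2p − 2 ⇒ 7p = 1 ⇒ p = 1/7, and the value is (5)·(1/7) − 3 = -16/7.
For General C: with q = P(1), equating a1's and a2's payoffs gives 6q − 4 = −q − 2 ⇒ q = 2/7.

1/7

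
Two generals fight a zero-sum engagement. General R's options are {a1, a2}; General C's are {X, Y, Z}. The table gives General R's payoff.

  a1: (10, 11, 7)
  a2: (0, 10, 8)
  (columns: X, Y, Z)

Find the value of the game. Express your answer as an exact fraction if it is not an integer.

Row minima: a1 → 7, a2 → 0; maximin = 7.
Column maxima: X → 10, Y → 11, Z → 8; minimax = 8.
7 ≠ 8, so there is no saddle point; optimal play is mixed.
Y is strictly dominated by X (it gives General R strictly more in every row), so General C never plays it.
On the remaining 2×2 (a1, a2 vs X, Z):
Let General R play a1 with probability p. Expected payoff against X: 10p + 0(1−p) = 10p; against Z: 7p + 8(1−p) = −p + 8.
Setting these equal: 10p = −p + 8 ⇒ 11p = 8 ⇒ p = 8/11, and the value is (10)·(8/11) = 80/11.
For General C: with q = P(X), equating a1's and a2's payoffs gives 3q + 7 = −8q + 8 ⇒ q = 1/11.

80/11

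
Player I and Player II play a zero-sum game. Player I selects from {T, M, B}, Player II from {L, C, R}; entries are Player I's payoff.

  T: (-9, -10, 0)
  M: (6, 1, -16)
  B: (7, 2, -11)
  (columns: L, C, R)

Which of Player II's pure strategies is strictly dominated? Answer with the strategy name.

C holds Player I's payoff strictly below L in every row: -10 < -9, 1 < 6, 2 < 7.
So L is strictly dominated for Player II.

L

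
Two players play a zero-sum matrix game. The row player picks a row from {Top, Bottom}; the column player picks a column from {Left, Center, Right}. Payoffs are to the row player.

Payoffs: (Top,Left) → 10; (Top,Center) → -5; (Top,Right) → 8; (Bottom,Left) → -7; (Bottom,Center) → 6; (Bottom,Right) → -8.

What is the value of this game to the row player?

8/27

Row minima: Top → -5, Bottom → -8; maximin = -5.
Column maxima: Left → 10, Center → 6, Right → 8; minimax = 6.
-5 ≠ 6, so there is no saddle point; optimal play is mixed.
Left is strictly dominated by Right (it gives the row player strictly more in every row), so the column player never plays it.
On the remaining 2×2 (Top, Bottom vs Center, Right):
Let the row player play Top with probability p. Expected payoff against Center: (-5)p + 6(1−p) = −11p + 6; against Right: 8p + (-8)(1−p) = 16p − 8.
Setting these equal: −11p + 6 = 16p − 8 ⇒ −27p = -14 ⇒ p = 14/27, and the value is (-11)·(14/27) + 6 = 8/27.
For the column player: with q = P(Center), equating Top's and Bottom's payoffs gives −13q + 8 = 14q − 8 ⇒ q = 16/27.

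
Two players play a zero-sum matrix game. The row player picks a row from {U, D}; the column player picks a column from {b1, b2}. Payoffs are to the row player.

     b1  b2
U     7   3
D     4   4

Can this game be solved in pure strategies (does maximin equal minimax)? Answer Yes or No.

Row minima: U → 3, D → 4; maximin = 4.
Column maxima: b1 → 7, b2 → 4; minimax = 4.
maximin = minimax = 4, so a saddle point exists.

Yes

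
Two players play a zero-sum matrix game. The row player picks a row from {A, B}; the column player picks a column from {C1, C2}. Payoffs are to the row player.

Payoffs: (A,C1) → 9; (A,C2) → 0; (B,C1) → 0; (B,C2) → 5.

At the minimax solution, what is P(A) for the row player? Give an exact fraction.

Row minima: A → 0, B → 0; maximin = 0.
Column maxima: C1 → 9, C2 → 5; minimax = 5.
0 ≠ 5, so there is no saddle point; optimal play is mixed.
Let the row player play A with probability p. Expected payoff against C1: 9p + 0(1−p) = 9p; against C2: 0p + 5(1−p) = −5p + 5.
Setting these equal: 9p = −5p + 5 ⇒ 14p = 5 ⇒ p = 5/14, and the value is (9)·(5/14) = 45/14.
For the column player: with q = P(C1), equating A's and B's payoffs gives 9q = −5q + 5 ⇒ q = 5/14.

5/14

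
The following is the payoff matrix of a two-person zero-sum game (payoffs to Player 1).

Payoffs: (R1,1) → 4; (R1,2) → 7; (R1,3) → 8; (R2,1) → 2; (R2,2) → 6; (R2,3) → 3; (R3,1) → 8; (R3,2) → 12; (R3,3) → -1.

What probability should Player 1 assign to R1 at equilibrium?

Row minima: R1 → 4, R2 → 2, R3 → -1; maximin = 4.
Column maxima: 1 → 8, 2 → 12, 3 → 8; minimax = 8.
4 ≠ 8, so there is no saddle point; optimal play is mixed.
R2 is strictly dominated by R1, so Player 1 never plays it.
2 is strictly dominated by 1 (it gives Player 1 strictly more in every row), so Player 2 never plays it.
On the remaining 2×2 (R1, R3 vs 1, 3):
Let Player 1 play R1 with probability p. Expected payoff against 1: 4p + 8(1−p) = −4p + 8; against 3: 8p + (-1)(1−p) = 9p − 1.
Setting these equal: −4p + 8 = 9p − 1 ⇒ −13p = -9 ⇒ p = 9/13, and the value is (-4)·(9/13) + 8 = 68/13.
For Player 2: with q = P(1), equating R1's and R3's payoffs gives −4q + 8 = 9q − 1 ⇒ q = 9/13.

9/13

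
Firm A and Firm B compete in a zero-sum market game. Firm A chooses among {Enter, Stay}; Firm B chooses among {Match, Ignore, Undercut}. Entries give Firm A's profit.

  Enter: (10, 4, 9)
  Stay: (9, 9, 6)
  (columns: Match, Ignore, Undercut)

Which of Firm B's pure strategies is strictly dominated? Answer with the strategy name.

Match

Undercut holds Firm A's payoff strictly below Match in every row: 9 < 10, 6 < 9.
So Match is strictly dominated for Firm B.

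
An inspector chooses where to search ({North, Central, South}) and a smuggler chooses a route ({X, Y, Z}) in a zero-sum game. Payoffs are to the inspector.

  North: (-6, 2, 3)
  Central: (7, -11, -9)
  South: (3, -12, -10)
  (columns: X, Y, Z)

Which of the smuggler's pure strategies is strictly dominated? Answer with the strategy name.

Z

Y holds the inspector's payoff strictly below Z in every row: 2 < 3, -11 < -9, -12 < -10.
So Z is strictly dominated for the smuggler.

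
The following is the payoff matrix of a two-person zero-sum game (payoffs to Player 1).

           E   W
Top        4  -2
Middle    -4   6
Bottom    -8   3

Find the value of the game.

1

Row minima: Top → -2, Middle → -4, Bottom → -8; maximin = -2.
Column maxima: E → 4, W → 6; minimax = 4.
-2 ≠ 4, so there is no saddle point; optimal play is mixed.
Bottom is strictly dominated by Middle, so Player 1 never plays it.
On the remaining 2×2 (Top, Middle vs E, W):
Let Player 1 play Top with probability p. Expected payoff against E: 4p + (-4)(1−p) = 8p − 4; against W: (-2)p + 6(1−p) = −8p + 6.
Setting these equal: 8p − 4 = −8p + 6 ⇒ 16p = 10 ⇒ p = 5/8, and the value is (8)·(5/8) − 4 = 1.
For Player 2: with q = P(E), equating Top's and Middle's payoffs gives 6q − 2 = −10q + 6 ⇒ q = 1/2.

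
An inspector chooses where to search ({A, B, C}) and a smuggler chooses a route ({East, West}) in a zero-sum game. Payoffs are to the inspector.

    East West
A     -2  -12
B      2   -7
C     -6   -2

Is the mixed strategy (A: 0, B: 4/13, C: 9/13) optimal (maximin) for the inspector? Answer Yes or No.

Yes

Against East this mix gives (4/13)·2 + (9/13)·(-6) = -46/13.
Against West this mix gives (4/13)·(-7) + (9/13)·(-2) = -46/13.
All of the smuggler's active replies (East, West) yield -46/13, and no column does worse for the inspector. The mix makes the smuggler indifferent and guarantees -46/13, so it is optimal.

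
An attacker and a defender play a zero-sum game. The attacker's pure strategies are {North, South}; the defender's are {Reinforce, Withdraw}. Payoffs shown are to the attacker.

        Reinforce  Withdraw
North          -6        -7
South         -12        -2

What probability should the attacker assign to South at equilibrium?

Row minima: North → -7, South → -12; maximin = -7.
Column maxima: Reinforce → -6, Withdraw → -2; minimax = -6.
-7 ≠ -6, so there is no saddle point; optimal play is mixed.
Let the attacker play North with probability p. Expected payoff against Reinforce: (-6)p + (-12)(1−p) = 6p − 12; against Withdraw: (-7)p + (-2)(1−p) = −5p − 2.
Setting these equal: 6p − 12 = −5p − 2 ⇒ 11p = 10 ⇒ p = 10/11, and the value is (6)·(10/11) − 12 = -72/11.
For the defender: with q = P(Reinforce), equating North's and South's payoffs gives q − 7 = −10q − 2 ⇒ q = 5/11.

1/11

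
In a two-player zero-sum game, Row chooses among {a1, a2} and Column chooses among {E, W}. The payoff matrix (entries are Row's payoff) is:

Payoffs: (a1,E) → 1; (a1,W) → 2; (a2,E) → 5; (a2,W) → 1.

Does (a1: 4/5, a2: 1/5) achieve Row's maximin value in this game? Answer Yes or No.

Against E this mix gives (4/5)·1 + (1/5)·5 = 9/5.
Against W this mix gives (4/5)·2 + (1/5)·1 = 9/5.
All of Column's active replies (E, W) yield 9/5, and no column does worse for Row. The mix makes Column indifferent and guarantees 9/5, so it is optimal.

Yes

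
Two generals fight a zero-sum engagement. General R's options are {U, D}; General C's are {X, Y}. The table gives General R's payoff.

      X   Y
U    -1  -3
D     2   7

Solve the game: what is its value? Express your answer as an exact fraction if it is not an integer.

Row minima: U → -3, D → 2; maximin = 2.
Column maxima: X → 2, Y → 7; minimax = 2.
Since maximin = minimax = 2, there is a saddle point and the value is 2.

2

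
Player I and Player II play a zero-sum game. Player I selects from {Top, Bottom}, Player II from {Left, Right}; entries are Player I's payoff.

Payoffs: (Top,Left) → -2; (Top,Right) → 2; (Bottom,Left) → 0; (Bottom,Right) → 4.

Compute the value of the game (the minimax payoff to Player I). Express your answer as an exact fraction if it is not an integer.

0

Row minima: Top → -2, Bottom → 0; maximin = 0.
Column maxima: Left → 0, Right → 4; minimax = 0.
Since maximin = minimax = 0, there is a saddle point and the value is 0.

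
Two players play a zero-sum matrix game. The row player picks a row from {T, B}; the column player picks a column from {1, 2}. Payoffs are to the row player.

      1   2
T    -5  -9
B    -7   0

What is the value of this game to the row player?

-63/11

Row minima: T → -9, B → -7; maximin = -7.
Column maxima: 1 → -5, 2 → 0; minimax = -5.
-7 ≠ -5, so there is no saddle point; optimal play is mixed.
Let the row player play T with probability p. Expected payoff against 1: (-5)p + (-7)(1−p) = 2p − 7; against 2: (-9)p + 0(1−p) = −9p.
Setting these equal: 2p − 7 = −9p ⇒ 11p = 7 ⇒ p = 7/11, and the value is (2)·(7/11) − 7 = -63/11.
For the column player: with q = P(1), equating T's and B's payoffs gives 4q − 9 = −7q ⇒ q = 9/11.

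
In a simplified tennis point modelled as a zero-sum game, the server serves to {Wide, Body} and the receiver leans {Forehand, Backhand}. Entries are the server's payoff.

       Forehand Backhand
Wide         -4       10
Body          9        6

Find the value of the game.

114/17

Row minima: Wide → -4, Body → 6; maximin = 6.
Column maxima: Forehand → 9, Backhand → 10; minimax = 9.
6 ≠ 9, so there is no saddle point; optimal play is mixed.
Let the server play Wide with probability p. Expected payoff against Forehand: (-4)p + 9(1−p) = −13p + 9; against Backhand: 10p + 6(1−p) = 4p + 6.
Setting these equal: −13p + 9 = 4p + 6 ⇒ −17p = -3 ⇒ p = 3/17, and the value is (-13)·(3/17) + 9 = 114/17.
For the receiver: with q = P(Forehand), equating Wide's and Body's payoffs gives −14q + 10 = 3q + 6 ⇒ q = 4/17.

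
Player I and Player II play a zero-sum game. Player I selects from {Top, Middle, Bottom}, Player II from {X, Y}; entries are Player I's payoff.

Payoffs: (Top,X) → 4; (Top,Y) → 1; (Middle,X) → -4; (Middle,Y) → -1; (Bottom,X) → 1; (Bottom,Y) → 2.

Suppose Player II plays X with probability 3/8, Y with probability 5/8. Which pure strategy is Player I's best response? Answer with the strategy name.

Expected payoff of Top: (3/8)·4 + (5/8)·1 = 17/8.
Expected payoff of Middle: (3/8)·(-4) + (5/8)·(-1) = -17/8.
Expected payoff of Bottom: (3/8)·1 + (5/8)·2 = 13/8.
The largest is 17/8, so Player I's best response is Top.

Top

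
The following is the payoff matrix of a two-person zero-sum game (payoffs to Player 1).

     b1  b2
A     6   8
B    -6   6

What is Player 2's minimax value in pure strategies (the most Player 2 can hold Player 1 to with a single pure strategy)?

6

Column maxima: b1 → 6, b2 → 8.
The smallest of these is 6.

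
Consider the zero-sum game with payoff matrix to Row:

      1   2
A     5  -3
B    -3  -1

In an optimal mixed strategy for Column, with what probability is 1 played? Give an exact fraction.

1/5

Row minima: A → -3, B → -3; maximin = -3.
Column maxima: 1 → 5, 2 → -1; minimax = -1.
-3 ≠ -1, so there is no saddle point; optimal play is mixed.
Let Row play A with probability p. Expected payoff against 1: 5p + (-3)(1−p) = 8p − 3; against 2: (-3)p + (-1)(1−p) = −2p − 1.
Setting these equal: 8p − 3 = −2p − 1 ⇒ 10p = 2 ⇒ p = 1/5, and the value is (8)·(1/5) − 3 = -7/5.
For Column: with q = P(1), equating A's and B's payoffs gives 8q − 3 = −2q − 1 ⇒ q = 1/5.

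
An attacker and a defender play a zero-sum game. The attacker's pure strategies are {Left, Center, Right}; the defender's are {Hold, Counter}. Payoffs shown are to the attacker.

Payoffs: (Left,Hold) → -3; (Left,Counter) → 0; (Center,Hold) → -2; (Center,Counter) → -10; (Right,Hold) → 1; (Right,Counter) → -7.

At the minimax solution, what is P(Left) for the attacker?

8/11

Row minima: Left → -3, Center → -10, Right → -7; maximin = -3.
Column maxima: Hold → 1, Counter → 0; minimax = 0.
-3 ≠ 0, so there is no saddle point; optimal play is mixed.
Center is strictly dominated by Right, so the attacker never plays it.
On the remaining 2×2 (Left, Right vs Hold, Counter):
Let the attacker play Left with probability p. Expected payoff against Hold: (-3)p + 1(1−p) = −4p + 1; against Counter: 0p + (-7)(1−p) = 7p − 7.
Setting these equal: −4p + 1 = 7p − 7 ⇒ −11p = -8 ⇒ p = 8/11, and the value is (-4)·(8/11) + 1 = -21/11.
For the defender: with q = P(Hold), equating Left's and Right's payoffs gives −3q = 8q − 7 ⇒ q = 7/11.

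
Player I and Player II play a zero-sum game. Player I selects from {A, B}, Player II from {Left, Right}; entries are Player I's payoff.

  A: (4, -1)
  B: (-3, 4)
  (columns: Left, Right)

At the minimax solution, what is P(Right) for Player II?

Row minima: A → -1, B → -3; maximin = -1.
Column maxima: Left → 4, Right → 4; minimax = 4.
-1 ≠ 4, so there is no saddle point; optimal play is mixed.
Let Player I play A with probability p. Expected payoff against Left: 4p + (-3)(1−p) = 7p − 3; against Right: (-1)p + 4(1−p) = −5p + 4.
Setting these equal: 7p − 3 = −5p + 4 ⇒ 12p = 7 ⇒ p = 7/12, and the value is (7)·(7/12) − 3 = 13/12.
For Player II: with q = P(Left), equating A's and B's payoffs gives 5q − 1 = −7q + 4 ⇒ q = 5/12.

7/12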